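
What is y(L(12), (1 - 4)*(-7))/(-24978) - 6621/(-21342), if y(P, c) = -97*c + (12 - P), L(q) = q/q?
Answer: 34769705/88846746 ≈ 0.39134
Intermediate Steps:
L(q) = 1
y(P, c) = 12 - P - 97*c
y(L(12), (1 - 4)*(-7))/(-24978) - 6621/(-21342) = (12 - 1*1 - 97*(1 - 4)*(-7))/(-24978) - 6621/(-21342) = (12 - 1 - (-291)*(-7))*(-1/24978) - 6621*(-1/21342) = (12 - 1 - 97*21)*(-1/24978) + 2207/7114 = (12 - 1 - 2037)*(-1/24978) + 2207/7114 = -2026*(-1/24978) + 2207/7114 = 1013/12489 + 2207/7114 = 34769705/88846746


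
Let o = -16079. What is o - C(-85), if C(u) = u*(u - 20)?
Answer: -25004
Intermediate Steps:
C(u) = u*(-20 + u)
o - C(-85) = -16079 - (-85)*(-20 - 85) = -16079 - (-85)*(-105) = -16079 - 1*8925 = -16079 - 8925 = -25004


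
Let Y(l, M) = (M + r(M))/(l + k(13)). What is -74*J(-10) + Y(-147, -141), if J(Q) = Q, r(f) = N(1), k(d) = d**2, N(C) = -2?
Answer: 1467/2 ≈ 733.50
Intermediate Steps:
r(f) = -2
Y(l, M) = (-2 + M)/(169 + l) (Y(l, M) = (M - 2)/(l + 13**2) = (-2 + M)/(l + 169) = (-2 + M)/(169 + l))
-74*J(-10) + Y(-147, -141) = -74*(-10) + (-2 - 141)/(169 - 147) = 740 - 143/22 = 740 + (1/22)*(-143) = 740 - 13/2 = 1467/2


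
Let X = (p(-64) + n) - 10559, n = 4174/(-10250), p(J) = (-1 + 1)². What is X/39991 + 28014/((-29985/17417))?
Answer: -6666845612305188/409702796125 ≈ -16272.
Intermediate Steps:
p(J) = 0 (p(J) = 0² = 0)
n = -2087/5125 (n = 4174*(-1/10250) = -2087/5125 ≈ -0.40722)
X = -54116962/5125 (X = (0 - 2087/5125) - 10559 = -2087/5125 - 10559 = -54116962/5125 ≈ -10559.)
X/39991 + 28014/((-29985/17417)) = -54116962/5125/39991 + 28014/((-29985/17417)) = -54116962/5125*1/39991 + 28014/((-29985*1/17417)) = -54116962/204953875 + 28014/(-29985/17417) = -54116962/204953875 + 28014*(-17417/29985) = -54116962/204953875 - 162639946/9995 = -6666845612305188/409702796125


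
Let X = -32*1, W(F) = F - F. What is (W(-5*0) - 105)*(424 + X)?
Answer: -41160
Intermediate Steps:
W(F) = 0
X = -32
(W(-5*0) - 105)*(424 + X) = (0 - 105)*(424 - 32) = -105*392 = -41160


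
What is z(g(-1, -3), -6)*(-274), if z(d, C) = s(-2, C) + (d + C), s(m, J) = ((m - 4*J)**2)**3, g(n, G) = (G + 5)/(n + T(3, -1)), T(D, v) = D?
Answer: -31066092326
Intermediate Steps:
g(n, G) = (5 + G)/(3 + n) (g(n, G) = (G + 5)/(n + 3) = (5 + G)/(3 + n))
s(m, J) = (m - 4*J)**6
z(d, C) = C + d + (2 + 4*C)**6 (z(d, C) = (-1*(-2) + 4*C)**6 + (d + C) = (2 + 4*C)**6 + (C + d) = C + d + (2 + 4*C)**6)
z(g(-1, -3), -6)*(-274) = (-6 + (5 - 3)/(3 - 1) + 64*(1 + 2*(-6))**6)*(-274) = (-6 + 2/2 + 64*(1 - 12)**6)*(-274) = (-6 + (1/2)*2 + 64*(-11)**6)*(-274) = (-6 + 1 + 64*1771561)*(-274) = (-6 + 1 + 113379904)*(-274) = 113379899*(-274) = -31066092326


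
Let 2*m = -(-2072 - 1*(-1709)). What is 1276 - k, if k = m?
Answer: 2189/2 ≈ 1094.5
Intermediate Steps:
m = 363/2 (m = (-(-2072 - 1*(-1709)))/2 = (-(-2072 + 1709))/2 = (-1*(-363))/2 = (1/2)*363 = 363/2 ≈ 181.50)
k = 363/2 ≈ 181.50
1276 - k = 1276 - 1*363/2 = 1276 - 363/2 = 2189/2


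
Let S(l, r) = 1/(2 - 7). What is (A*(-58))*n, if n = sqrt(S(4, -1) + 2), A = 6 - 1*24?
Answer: 3132*sqrt(5)/5 ≈ 1400.7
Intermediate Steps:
A = -18 (A = 6 - 24 = -18)
S(l, r) = -1/5 (S(l, r) = 1/(-5) = -1/5)
n = 3*sqrt(5)/5 (n = sqrt(-1/5 + 2) = sqrt(9/5) = 3*sqrt(5)/5 ≈ 1.3416)
(A*(-58))*n = (-18*(-58))*(3*sqrt(5)/5) = 1044*(3*sqrt(5)/5) = 3132*sqrt(5)/5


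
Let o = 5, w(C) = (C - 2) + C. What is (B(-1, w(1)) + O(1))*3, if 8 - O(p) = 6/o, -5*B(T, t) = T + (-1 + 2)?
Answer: 102/5 ≈ 20.400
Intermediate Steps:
w(C) = -2 + 2*C (w(C) = (-2 + C) + C = -2 + 2*C)
B(T, t) = -⅕ - T/5 (B(T, t) = -(T + (-1 + 2))/5 = -(T + 1)/5 = -(1 + T)/5 = -⅕ - T/5)
O(p) = 34/5 (O(p) = 8 - 6/5 = 34/5)
(B(-1, w(1)) + O(1))*3 = ((-⅕ - ⅕*(-1)) + 34/5)*3 = ((-⅕ + ⅕) + 34/5)*3 = (0 + 34/5)*3 = (34/5)*3 = 102/5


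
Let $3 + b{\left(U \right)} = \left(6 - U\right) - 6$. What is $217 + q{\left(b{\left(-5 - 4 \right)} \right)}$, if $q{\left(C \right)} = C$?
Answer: $223$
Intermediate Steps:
$b{\left(U \right)} = -3 - U$
$217 + q{\left(b{\left(-5 - 4 \right)} \right)} = 217 - -6 = 217 + \left(-3 + 9\right) = 217 + 6 = 223$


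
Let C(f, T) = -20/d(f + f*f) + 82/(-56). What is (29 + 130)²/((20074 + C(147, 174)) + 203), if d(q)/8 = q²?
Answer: 23932184627232/19193776517155 ≈ 1.2469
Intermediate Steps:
d(q) = 8*q²
C(f, T) = -41/28 - 5/(2*(f + f²)²) (C(f, T) = -20*1/(8*(f + f*f)²) + 82/(-56) = -20*1/(8*(f + f²)²) + 82*(-1/56) = -5/(2*(f + f²)²) - 41/28 = -41/28 - 5/(2*(f + f²)²))
(29 + 130)²/((20074 + C(147, 174)) + 203) = (29 + 130)²/((20074 + (-41/28 - 5/2/(147²*(1 + 147)²))) + 203) = 159²/((20074 + (-41/28 - 5/2*1/21609/148²)) + 203) = 25281/((20074 + (-41/28 - 5/2*1/21609*1/21904)) + 203) = 25281/((20074 + (-41/28 - 5/946647072)) + 203) = 25281/((20074 - 1386161789/946647072) + 203) = 25281/(19001607161539/946647072 + 203) = 25281/(19193776517155/946647072) = 25281*(946647072/19193776517155) = 23932184627232/19193776517155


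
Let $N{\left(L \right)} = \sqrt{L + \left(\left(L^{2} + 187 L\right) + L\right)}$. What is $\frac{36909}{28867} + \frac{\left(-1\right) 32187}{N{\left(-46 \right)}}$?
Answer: $\frac{36909}{28867} + \frac{32187 i \sqrt{6578}}{6578} \approx 1.2786 + 396.86 i$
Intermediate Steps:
$N{\left(L \right)} = \sqrt{L^{2} + 189 L}$ ($N{\left(L \right)} = \sqrt{L + \left(L^{2} + 188 L\right)} = \sqrt{L^{2} + 189 L}$)
$\frac{36909}{28867} + \frac{\left(-1\right) 32187}{N{\left(-46 \right)}} = \frac{36909}{28867} + \frac{\left(-1\right) 32187}{\sqrt{- 46 \left(189 - 46\right)}} = 36909 \cdot \frac{1}{28867} - \frac{32187}{\sqrt{\left(-46\right) 143}} = \frac{36909}{28867} - \frac{32187}{\sqrt{-6578}} = \frac{36909}{28867} - \frac{32187}{i \sqrt{6578}} = \frac{36909}{28867} - 32187 \left(- \frac{i \sqrt{6578}}{6578}\right) = \frac{36909}{28867} + \frac{32187 i \sqrt{6578}}{6578}$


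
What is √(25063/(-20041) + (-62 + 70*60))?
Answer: √33907979355/2863 ≈ 64.318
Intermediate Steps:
√(25063/(-20041) + (-62 + 70*60)) = √(25063*(-1/20041) + (-62 + 4200)) = √(-25063/20041 + 4138) = √(82904595/20041) = √33907979355/2863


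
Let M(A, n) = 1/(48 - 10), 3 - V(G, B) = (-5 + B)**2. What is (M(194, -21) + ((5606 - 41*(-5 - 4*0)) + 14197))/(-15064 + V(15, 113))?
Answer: -152061/203110 ≈ -0.74866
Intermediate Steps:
V(G, B) = 3 - (-5 + B)**2
M(A, n) = 1/38
(M(194, -21) + ((5606 - 41*(-5 - 4*0)) + 14197))/(-15064 + V(15, 113)) = (1/38 + ((5606 - 41*(-5 - 4*0)) + 14197))/(-15064 + (3 - (-5 + 113)**2)) = (1/38 + ((5606 - 41*(-5 + 0)) + 14197))/(-15064 + (3 - 1*108**2)) = (1/38 + ((5606 - 41*(-5)) + 14197))/(-15064 + (3 - 1*11664)) = (1/38 + ((5606 + 205) + 14197))/(-15064 + (3 - 11664)) = (1/38 + (5811 + 14197))/(-15064 - 11661) = (1/38 + 20008)/(-26725) = (760305/38)*(-1/26725) = -152061/203110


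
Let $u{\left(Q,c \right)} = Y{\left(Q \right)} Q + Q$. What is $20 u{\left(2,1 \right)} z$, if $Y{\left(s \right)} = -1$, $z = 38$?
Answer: $0$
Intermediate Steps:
$u{\left(Q,c \right)} = 0$ ($u{\left(Q,c \right)} = - Q + Q = 0$)
$20 u{\left(2,1 \right)} z = 20 \cdot 0 \cdot 38 = 0 \cdot 38 = 0$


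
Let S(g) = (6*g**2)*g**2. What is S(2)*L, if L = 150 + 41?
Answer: 18336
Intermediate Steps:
L = 191
S(g) = 6*g**4
S(2)*L = (6*2**4)*191 = (6*16)*191 = 96*191 = 18336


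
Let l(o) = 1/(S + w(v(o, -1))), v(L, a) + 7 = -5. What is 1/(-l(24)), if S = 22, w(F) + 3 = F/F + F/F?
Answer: -21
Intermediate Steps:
v(L, a) = -12 (v(L, a) = -7 - 5 = -12)
w(F) = -1 (w(F) = -3 + (F/F + F/F) = -3 + (1 + 1) = -3 + 2 = -1)
l(o) = 1/21 (l(o) = 1/(22 - 1) = 1/21)
1/(-l(24)) = 1/(-1*1/21) = 1/(-1/21) = -21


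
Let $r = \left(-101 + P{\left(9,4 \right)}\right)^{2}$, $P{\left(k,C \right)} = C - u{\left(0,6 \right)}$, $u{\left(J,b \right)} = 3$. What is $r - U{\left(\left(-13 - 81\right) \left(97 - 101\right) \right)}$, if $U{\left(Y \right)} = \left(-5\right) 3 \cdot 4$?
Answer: $10060$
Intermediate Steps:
$P{\left(k,C \right)} = -3 + C$ ($P{\left(k,C \right)} = C - 3 = -3 + C$)
$U{\left(Y \right)} = -60$ ($U{\left(Y \right)} = \left(-15\right) 4 = -60$)
$r = 10000$ ($r = \left(-101 + \left(-3 + 4\right)\right)^{2} = \left(-101 + 1\right)^{2} = \left(-100\right)^{2} = 10000$)
$r - U{\left(\left(-13 - 81\right) \left(97 - 101\right) \right)} = 10000 - -60 = 10000 + 60 = 10060$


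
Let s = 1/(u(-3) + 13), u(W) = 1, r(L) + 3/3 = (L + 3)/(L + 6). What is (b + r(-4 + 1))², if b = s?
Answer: 169/196 ≈ 0.86224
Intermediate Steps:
r(L) = -1 + (3 + L)/(6 + L) (r(L) = -1 + (L + 3)/(L + 6) = -1 + (3 + L)/(6 + L))
s = 1/14 (s = 1/(1 + 13) = 1/14 ≈ 0.071429)
b = 1/14 ≈ 0.071429
(b + r(-4 + 1))² = (1/14 - 3/(6 + (-4 + 1)))² = (1/14 - 3/(6 - 3))² = (1/14 - 3/3)² = (1/14 - 3*⅓)² = (1/14 - 1)² = (-13/14)² = 169/196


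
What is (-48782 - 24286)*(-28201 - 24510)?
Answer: 3851487348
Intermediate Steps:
(-48782 - 24286)*(-28201 - 24510) = -73068*(-52711) = 3851487348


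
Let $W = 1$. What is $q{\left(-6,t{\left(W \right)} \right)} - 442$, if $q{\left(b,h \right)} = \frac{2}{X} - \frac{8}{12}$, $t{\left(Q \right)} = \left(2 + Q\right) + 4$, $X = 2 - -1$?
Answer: $-442$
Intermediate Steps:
$X = 3$ ($X = 2 + 1 = 3$)
$t{\left(Q \right)} = 6 + Q$
$q{\left(b,h \right)} = 0$ ($q{\left(b,h \right)} = \frac{2}{3} - \frac{8}{12} = 2 \cdot \frac{1}{3} - \frac{2}{3} = \frac{2}{3} - \frac{2}{3} = 0$)
$q{\left(-6,t{\left(W \right)} \right)} - 442 = 0 - 442 = -442$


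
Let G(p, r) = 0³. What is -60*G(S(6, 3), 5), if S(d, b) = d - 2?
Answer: 0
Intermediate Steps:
S(d, b) = -2 + d
G(p, r) = 0
-60*G(S(6, 3), 5) = -60*0 = 0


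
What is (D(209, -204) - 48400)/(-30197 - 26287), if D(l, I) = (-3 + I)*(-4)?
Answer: 11893/14121 ≈ 0.84222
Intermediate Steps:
D(l, I) = 12 - 4*I
(D(209, -204) - 48400)/(-30197 - 26287) = ((12 - 4*(-204)) - 48400)/(-30197 - 26287) = ((12 + 816) - 48400)/(-56484) = (828 - 48400)*(-1/56484) = -47572*(-1/56484) = 11893/14121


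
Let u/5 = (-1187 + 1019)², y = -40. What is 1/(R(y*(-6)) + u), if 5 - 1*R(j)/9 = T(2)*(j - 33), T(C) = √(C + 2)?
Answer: 1/137439 ≈ 7.2760e-6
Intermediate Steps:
u = 141120 (u = 5*(-1187 + 1019)² = 5*(-168)² = 5*28224 = 141120)
T(C) = √(2 + C)
R(j) = 639 - 18*j (R(j) = 45 - 9*√(2 + 2)*(j - 33) = 45 - 9*√4*(-33 + j) = 45 - 18*(-33 + j) = 45 - 9*(-66 + 2*j) = 45 + (594 - 18*j) = 639 - 18*j)
1/(R(y*(-6)) + u) = 1/((639 - (-720)*(-6)) + 141120) = 1/((639 - 18*240) + 141120) = 1/((639 - 4320) + 141120) = 1/(-3681 + 141120) = 1/137439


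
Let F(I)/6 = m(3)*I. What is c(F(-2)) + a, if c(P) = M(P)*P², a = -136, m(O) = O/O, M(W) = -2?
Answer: -424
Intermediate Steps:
m(O) = 1
F(I) = 6*I (F(I) = 6*(1*I) = 6*I)
c(P) = -2*P²
c(F(-2)) + a = -2*(6*(-2))² - 136 = -2*(-12)² - 136 = -2*144 - 136 = -288 - 136 = -424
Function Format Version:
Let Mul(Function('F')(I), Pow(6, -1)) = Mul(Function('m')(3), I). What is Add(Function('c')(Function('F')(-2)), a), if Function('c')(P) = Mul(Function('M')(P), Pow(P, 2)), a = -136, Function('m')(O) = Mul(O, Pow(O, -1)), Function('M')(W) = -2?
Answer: -424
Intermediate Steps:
Function('m')(O) = 1
Function('F')(I) = Mul(6, I) (Function('F')(I) = Mul(6, Mul(1, I)) = Mul(6, I))
Function('c')(P) = Mul(-2, Pow(P, 2))
Add(Function('c')(Function('F')(-2)), a) = Add(Mul(-2, Pow(Mul(6, -2), 2)), -136) = Add(Mul(-2, Pow(-12, 2)), -136) = Add(Mul(-2, 144), -136) = Add(-288, -136) = -424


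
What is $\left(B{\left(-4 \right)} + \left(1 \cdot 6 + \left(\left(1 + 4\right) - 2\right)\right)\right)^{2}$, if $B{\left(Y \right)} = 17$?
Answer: $676$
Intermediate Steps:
$\left(B{\left(-4 \right)} + \left(1 \cdot 6 + \left(\left(1 + 4\right) - 2\right)\right)\right)^{2} = \left(17 + \left(1 \cdot 6 + \left(\left(1 + 4\right) - 2\right)\right)\right)^{2} = \left(17 + \left(6 + \left(5 - 2\right)\right)\right)^{2} = \left(17 + \left(6 + 3\right)\right)^{2} = \left(17 + 9\right)^{2} = 26^{2} = 676$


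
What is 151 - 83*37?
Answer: -2920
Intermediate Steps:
151 - 83*37 = 151 - 3071 = -2920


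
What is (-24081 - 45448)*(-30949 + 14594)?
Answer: 1137146795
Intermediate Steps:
(-24081 - 45448)*(-30949 + 14594) = -69529*(-16355) = 1137146795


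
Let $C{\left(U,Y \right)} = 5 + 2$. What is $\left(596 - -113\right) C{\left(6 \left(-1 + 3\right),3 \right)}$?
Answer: $4963$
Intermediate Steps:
$C{\left(U,Y \right)} = 7$
$\left(596 - -113\right) C{\left(6 \left(-1 + 3\right),3 \right)} = \left(596 - -113\right) 7 = \left(596 + 113\right) 7 = 709 \cdot 7 = 4963$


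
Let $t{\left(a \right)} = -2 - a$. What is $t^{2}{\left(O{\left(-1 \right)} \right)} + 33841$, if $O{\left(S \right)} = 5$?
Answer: $33890$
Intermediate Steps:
$t^{2}{\left(O{\left(-1 \right)} \right)} + 33841 = \left(-2 - 5\right)^{2} + 33841 = \left(-7\right)^{2} + 33841 = 49 + 33841 = 33890$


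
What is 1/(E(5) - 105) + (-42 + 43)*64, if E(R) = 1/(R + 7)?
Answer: 80564/1259 ≈ 63.990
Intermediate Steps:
E(R) = 1/(7 + R)
1/(E(5) - 105) + (-42 + 43)*64 = 1/(1/(7 + 5) - 105) + (-42 + 43)*64 = 1/(1/12 - 105) + 1*64 = 1/(1/12 - 105) + 64 = 1/(-1259/12) + 64 = -12/1259 + 64 = 80564/1259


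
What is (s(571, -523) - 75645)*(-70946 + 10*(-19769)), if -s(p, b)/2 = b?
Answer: 20039976964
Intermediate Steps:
s(p, b) = -2*b
(s(571, -523) - 75645)*(-70946 + 10*(-19769)) = (-2*(-523) - 75645)*(-70946 + 10*(-19769)) = (1046 - 75645)*(-70946 - 197690) = -74599*(-268636) = 20039976964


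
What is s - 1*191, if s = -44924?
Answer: -45115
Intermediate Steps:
s - 1*191 = -44924 - 1*191 = -44924 - 191 = -45115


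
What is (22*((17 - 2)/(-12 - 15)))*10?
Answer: -1100/9 ≈ -122.22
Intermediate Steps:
(22*((17 - 2)/(-12 - 15)))*10 = (22*(15/(-27)))*10 = (22*(15*(-1/27)))*10 = (22*(-5/9))*10 = -110/9*10 = -1100/9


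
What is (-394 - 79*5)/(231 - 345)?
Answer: 263/38 ≈ 6.9211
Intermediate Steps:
(-394 - 79*5)/(231 - 345) = (-394 - 395)/(-114) = -789*(-1/114) = 263/38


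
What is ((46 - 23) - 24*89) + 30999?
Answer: 28886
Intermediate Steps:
((46 - 23) - 24*89) + 30999 = (23 - 2136) + 30999 = -2113 + 30999 = 28886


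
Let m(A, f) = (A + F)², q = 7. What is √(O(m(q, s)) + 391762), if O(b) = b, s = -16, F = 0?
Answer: √391811 ≈ 625.95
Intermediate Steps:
m(A, f) = A² (m(A, f) = (A + 0)² = A²)
√(O(m(q, s)) + 391762) = √(7² + 391762) = √(49 + 391762) = √391811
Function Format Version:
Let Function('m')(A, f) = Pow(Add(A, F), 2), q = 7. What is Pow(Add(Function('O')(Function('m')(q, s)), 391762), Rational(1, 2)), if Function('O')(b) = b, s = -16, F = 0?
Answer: Pow(391811, Rational(1, 2)) ≈ 625.95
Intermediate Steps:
Function('m')(A, f) = Pow(A, 2) (Function('m')(A, f) = Pow(Add(A, 0), 2) = Pow(A, 2))
Pow(Add(Function('O')(Function('m')(q, s)), 391762), Rational(1, 2)) = Pow(Add(Pow(7, 2), 391762), Rational(1, 2)) = Pow(Add(49, 391762), Rational(1, 2)) = Pow(391811, Rational(1, 2))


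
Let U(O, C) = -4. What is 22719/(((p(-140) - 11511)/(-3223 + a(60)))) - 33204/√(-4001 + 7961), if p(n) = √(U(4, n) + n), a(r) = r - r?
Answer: 93652648023/14722585 - 2767*√110/55 + 97631116*I/14722585 ≈ 5833.5 + 6.6314*I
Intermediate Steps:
a(r) = 0
p(n) = √(-4 + n)
22719/(((p(-140) - 11511)/(-3223 + a(60)))) - 33204/√(-4001 + 7961) = 22719/(((√(-4 - 140) - 11511)/(-3223 + 0))) - 33204/√(-4001 + 7961) = 22719/(((√(-144) - 11511)/(-3223))) - 33204*√110/660 = 22719/(((12*I - 11511)*(-1/3223))) - 33204*√110/660 = 22719/(((-11511 + 12*I)*(-1/3223))) - 2767*√110/55 = 22719/(11511/3223 - 12*I/3223) - 2767*√110/55 = 22719*(10387729*(11511/3223 + 12*I/3223)/132503265) - 2767*√110/55 = 78666271717*(11511/3223 + 12*I/3223)/44167755 - 2767*√110/55 = -2767*√110/55 + 78666271717*(11511/3223 + 12*I/3223)/44167755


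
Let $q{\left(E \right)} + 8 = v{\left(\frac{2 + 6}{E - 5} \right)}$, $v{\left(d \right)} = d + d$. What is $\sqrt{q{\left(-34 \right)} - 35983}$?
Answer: $\frac{i \sqrt{54742935}}{39} \approx 189.71 i$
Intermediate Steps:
$v{\left(d \right)} = 2 d$
$q{\left(E \right)} = -8 + \frac{16}{-5 + E}$ ($q{\left(E \right)} = -8 + 2 \frac{2 + 6}{E - 5} = -8 + 2 \frac{8}{-5 + E} = -8 + \frac{16}{-5 + E}$)
$\sqrt{q{\left(-34 \right)} - 35983} = \sqrt{\frac{8 \left(7 - -34\right)}{-5 - 34} - 35983} = \sqrt{\frac{8 \left(7 + 34\right)}{-39} - 35983} = \sqrt{8 \left(- \frac{1}{39}\right) 41 - 35983} = \sqrt{- \frac{328}{39} - 35983} = \sqrt{- \frac{1403665}{39}} = \frac{i \sqrt{54742935}}{39}$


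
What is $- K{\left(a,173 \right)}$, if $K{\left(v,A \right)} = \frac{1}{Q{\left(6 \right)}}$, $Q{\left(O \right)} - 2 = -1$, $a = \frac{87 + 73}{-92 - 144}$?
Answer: $-1$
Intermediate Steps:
$a = - \frac{40}{59}$ ($a = \frac{160}{-236} = 160 \left(- \frac{1}{236}\right) = - \frac{40}{59} \approx -0.67797$)
$Q{\left(O \right)} = 1$ ($Q{\left(O \right)} = 2 - 1 = 1$)
$K{\left(v,A \right)} = 1$ ($K{\left(v,A \right)} = 1^{-1} = 1$)
$- K{\left(a,173 \right)} = \left(-1\right) 1 = -1$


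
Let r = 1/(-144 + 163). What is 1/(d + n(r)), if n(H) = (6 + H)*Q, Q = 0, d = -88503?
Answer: -1/88503 ≈ -1.1299e-5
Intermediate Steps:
r = 1/19 ≈ 0.052632
n(H) = 0 (n(H) = (6 + H)*0 = 0)
1/(d + n(r)) = 1/(-88503 + 0) = 1/(-88503) = -1/88503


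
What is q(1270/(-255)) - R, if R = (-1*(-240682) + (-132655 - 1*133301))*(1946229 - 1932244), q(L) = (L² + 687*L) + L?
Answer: 919332523054/2601 ≈ 3.5345e+8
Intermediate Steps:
q(L) = L² + 688*L
R = -353456890 (R = (240682 + (-132655 - 133301))*13985 = (240682 - 265956)*13985 = -25274*13985 = -353456890)
q(1270/(-255)) - R = (1270/(-255))*(688 + 1270/(-255)) - 1*(-353456890) = (1270*(-1/255))*(688 + 1270*(-1/255)) + 353456890 = -254*(688 - 254/51)/51 + 353456890 = -254/51*34834/51 + 353456890 = -8847836/2601 + 353456890 = 919332523054/2601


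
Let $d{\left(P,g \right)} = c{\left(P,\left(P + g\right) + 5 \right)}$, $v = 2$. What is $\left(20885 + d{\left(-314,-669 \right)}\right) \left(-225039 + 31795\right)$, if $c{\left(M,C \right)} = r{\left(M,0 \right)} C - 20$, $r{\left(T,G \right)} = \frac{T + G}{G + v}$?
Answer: $-33703879284$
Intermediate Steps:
$r{\left(T,G \right)} = \frac{G + T}{2 + G}$ ($r{\left(T,G \right)} = \frac{T + G}{G + 2} = \frac{G + T}{2 + G}$)
$c{\left(M,C \right)} = -20 + \frac{C M}{2}$ ($c{\left(M,C \right)} = \frac{0 + M}{2 + 0} C - 20 = \frac{M}{2} C - 20 = \frac{C M}{2} - 20 = -20 + \frac{C M}{2}$)
$d{\left(P,g \right)} = -20 + \frac{P \left(5 + P + g\right)}{2}$ ($d{\left(P,g \right)} = -20 + \frac{\left(\left(P + g\right) + 5\right) P}{2} = -20 + \frac{\left(5 + P + g\right) P}{2} = -20 + \frac{P \left(5 + P + g\right)}{2}$)
$\left(20885 + d{\left(-314,-669 \right)}\right) \left(-225039 + 31795\right) = \left(20885 - \left(20 + 157 \left(5 - 314 - 669\right)\right)\right) \left(-225039 + 31795\right) = \left(20885 - \left(20 + 157 \left(-978\right)\right)\right) \left(-193244\right) = \left(20885 + \left(-20 + 153546\right)\right) \left(-193244\right) = \left(20885 + 153526\right) \left(-193244\right) = 174411 \left(-193244\right) = -33703879284$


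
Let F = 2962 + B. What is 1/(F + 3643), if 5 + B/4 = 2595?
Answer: 1/16965 ≈ 5.8945e-5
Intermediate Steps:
B = 10360 (B = -20 + 4*2595 = -20 + 10380 = 10360)
F = 13322 (F = 2962 + 10360 = 13322)
1/(F + 3643) = 1/(13322 + 3643) = 1/16965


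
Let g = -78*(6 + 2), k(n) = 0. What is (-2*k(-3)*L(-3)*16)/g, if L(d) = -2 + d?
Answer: 0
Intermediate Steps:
g = -624 (g = -78*8 = -624)
(-2*k(-3)*L(-3)*16)/g = (-0*(-2 - 3)*16)/(-624) = (-0*(-5)*16)*(-1/624) = (-2*0*16)*(-1/624) = (0*16)*(-1/624) = 0*(-1/624) = 0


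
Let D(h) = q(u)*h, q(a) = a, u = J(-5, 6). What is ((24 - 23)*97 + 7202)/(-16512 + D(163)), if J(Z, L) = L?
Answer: -811/1726 ≈ -0.46987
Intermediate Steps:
u = 6
D(h) = 6*h
((24 - 23)*97 + 7202)/(-16512 + D(163)) = ((24 - 23)*97 + 7202)/(-16512 + 6*163) = (1*97 + 7202)/(-16512 + 978) = (97 + 7202)/(-15534) = 7299*(-1/15534) = -811/1726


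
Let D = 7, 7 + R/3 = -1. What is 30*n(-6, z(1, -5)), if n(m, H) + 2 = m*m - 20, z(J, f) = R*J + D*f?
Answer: 420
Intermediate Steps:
R = -24 (R = -21 + 3*(-1) = -21 - 3 = -24)
z(J, f) = -24*J + 7*f
n(m, H) = -22 + m² (n(m, H) = -2 + (m*m - 20) = -2 + (m² - 20) = -2 + (-20 + m²) = -22 + m²)
30*n(-6, z(1, -5)) = 30*(-22 + (-6)²) = 30*(-22 + 36) = 30*14 = 420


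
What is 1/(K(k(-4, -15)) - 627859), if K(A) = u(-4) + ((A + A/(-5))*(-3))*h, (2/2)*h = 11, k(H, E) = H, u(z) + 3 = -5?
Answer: -5/3138807 ≈ -1.5930e-6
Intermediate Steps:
u(z) = -8 (u(z) = -3 - 5 = -8)
h = 11
K(A) = -8 - 132*A/5 (K(A) = -8 + ((A + A/(-5))*(-3))*11 = -8 + ((A + A*(-⅕))*(-3))*11 = -8 + ((A - A/5)*(-3))*11 = -8 + ((4*A/5)*(-3))*11 = -8 - 12*A/5*11 = -8 - 132*A/5)
1/(K(k(-4, -15)) - 627859) = 1/((-8 - 132/5*(-4)) - 627859) = 1/((-8 + 528/5) - 627859) = 1/(488/5 - 627859) = 1/(-3138807/5) = -5/3138807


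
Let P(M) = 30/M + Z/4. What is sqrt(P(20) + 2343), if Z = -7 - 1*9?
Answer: sqrt(9362)/2 ≈ 48.379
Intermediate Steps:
Z = -16 (Z = -7 - 9 = -16)
P(M) = -4 + 30/M (P(M) = 30/M - 16/4 = 30/M - 16*1/4 = 30/M - 4 = -4 + 30/M)
sqrt(P(20) + 2343) = sqrt((-4 + 30/20) + 2343) = sqrt((-4 + 30*(1/20)) + 2343) = sqrt((-4 + 3/2) + 2343) = sqrt(-5/2 + 2343) = sqrt(4681/2) = sqrt(9362)/2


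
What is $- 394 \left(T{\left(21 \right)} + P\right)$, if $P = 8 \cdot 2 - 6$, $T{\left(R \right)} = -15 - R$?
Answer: $10244$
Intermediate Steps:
$P = 10$ ($P = 16 - 6 = 10$)
$- 394 \left(T{\left(21 \right)} + P\right) = - 394 \left(\left(-15 - 21\right) + 10\right) = - 394 \left(-36 + 10\right) = \left(-394\right) \left(-26\right) = 10244$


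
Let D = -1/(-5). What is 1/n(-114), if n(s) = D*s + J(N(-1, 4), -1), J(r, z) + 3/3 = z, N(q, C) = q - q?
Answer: -5/124 ≈ -0.040323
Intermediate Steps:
N(q, C) = 0
J(r, z) = -1 + z
D = ⅕ (D = -1*(-⅕) = ⅕ ≈ 0.20000)
n(s) = -2 + s/5 (n(s) = s/5 + (-1 - 1) = s/5 - 2 = -2 + s/5)
1/n(-114) = 1/(-2 + (⅕)*(-114)) = 1/(-2 - 114/5) = 1/(-124/5) = -5/124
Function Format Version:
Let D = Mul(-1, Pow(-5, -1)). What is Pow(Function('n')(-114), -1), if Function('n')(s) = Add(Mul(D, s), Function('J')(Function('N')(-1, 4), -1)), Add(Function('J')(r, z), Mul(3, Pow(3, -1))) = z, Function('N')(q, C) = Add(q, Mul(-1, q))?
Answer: Rational(-5, 124) ≈ -0.040323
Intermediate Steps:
Function('N')(q, C) = 0
Function('J')(r, z) = Add(-1, z)
D = Rational(1, 5) (D = Mul(-1, Rational(-1, 5)) = Rational(1, 5) ≈ 0.20000)
Function('n')(s) = Add(-2, Mul(Rational(1, 5), s)) (Function('n')(s) = Add(Mul(Rational(1, 5), s), Add(-1, -1)) = Add(Mul(Rational(1, 5), s), -2) = Add(-2, Mul(Rational(1, 5), s)))
Pow(Function('n')(-114), -1) = Pow(Add(-2, Mul(Rational(1, 5), -114)), -1) = Pow(Add(-2, Rational(-114, 5)), -1) = Pow(Rational(-124, 5), -1) = Rational(-5, 124)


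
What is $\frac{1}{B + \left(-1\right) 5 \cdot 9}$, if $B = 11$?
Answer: $- \frac{1}{34} \approx -0.029412$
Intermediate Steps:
$\frac{1}{B + \left(-1\right) 5 \cdot 9} = \frac{1}{11 + \left(-1\right) 5 \cdot 9} = \frac{1}{11 - 45} = \frac{1}{-34} = - \frac{1}{34}$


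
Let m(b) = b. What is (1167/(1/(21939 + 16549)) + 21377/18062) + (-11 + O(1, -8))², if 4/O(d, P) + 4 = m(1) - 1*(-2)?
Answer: 811267774079/18062 ≈ 4.4916e+7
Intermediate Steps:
O(d, P) = -4 (O(d, P) = 4/(-4 + (1 - 1*(-2))) = 4/(-4 + (1 + 2)) = 4/(-4 + 3) = 4/(-1) = 4*(-1) = -4)
(1167/(1/(21939 + 16549)) + 21377/18062) + (-11 + O(1, -8))² = (1167/(1/(21939 + 16549)) + 21377/18062) + (-11 - 4)² = (1167/(1/38488) + 21377*(1/18062)) + (-15)² = (1167/(1/38488) + 21377/18062) + 225 = (1167*38488 + 21377/18062) + 225 = (44915496 + 21377/18062) + 225 = 811263710129/18062 + 225 = 811267774079/18062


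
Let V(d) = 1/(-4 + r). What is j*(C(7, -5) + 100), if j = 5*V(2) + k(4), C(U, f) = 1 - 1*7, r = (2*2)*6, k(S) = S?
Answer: 799/2 ≈ 399.50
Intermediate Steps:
r = 24 (r = 4*6 = 24)
C(U, f) = -6 (C(U, f) = 1 - 7 = -6)
V(d) = 1/20 (V(d) = 1/(-4 + 24) = 1/20)
j = 17/4 (j = 5*(1/20) + 4 = ¼ + 4 = 17/4 ≈ 4.2500)
j*(C(7, -5) + 100) = 17*(-6 + 100)/4 = (17/4)*94 = 799/2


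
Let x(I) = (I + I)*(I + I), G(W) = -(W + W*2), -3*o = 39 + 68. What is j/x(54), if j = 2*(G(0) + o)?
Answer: -107/17496 ≈ -0.0061157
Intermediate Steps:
o = -107/3 (o = -(39 + 68)/3 = -⅓*107 = -107/3 ≈ -35.667)
G(W) = -3*W (G(W) = -(W + 2*W) = -3*W)
x(I) = 4*I² (x(I) = (2*I)*(2*I) = 4*I²)
j = -214/3 (j = 2*(-3*0 - 107/3) = 2*(0 - 107/3) = 2*(-107/3) = -214/3 ≈ -71.333)
j/x(54) = -214/(3*(4*54²)) = -214/(3*(4*2916)) = -214/3/11664 = -214/3*1/11664 = -107/17496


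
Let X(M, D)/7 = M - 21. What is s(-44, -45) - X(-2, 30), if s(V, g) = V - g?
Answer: 162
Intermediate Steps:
X(M, D) = -147 + 7*M (X(M, D) = 7*(M - 21) = 7*(-21 + M) = -147 + 7*M)
s(-44, -45) - X(-2, 30) = (-44 - 1*(-45)) - (-147 + 7*(-2)) = (-44 + 45) - (-147 - 14) = 1 - 1*(-161) = 1 + 161 = 162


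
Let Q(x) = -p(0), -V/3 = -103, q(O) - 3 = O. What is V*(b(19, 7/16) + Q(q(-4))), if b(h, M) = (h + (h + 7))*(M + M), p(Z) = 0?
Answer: 97335/8 ≈ 12167.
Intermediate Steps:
q(O) = 3 + O
b(h, M) = 2*M*(7 + 2*h) (b(h, M) = (h + (7 + h))*(2*M) = (7 + 2*h)*(2*M) = 2*M*(7 + 2*h))
V = 309 (V = -3*(-103) = 309)
Q(x) = 0 (Q(x) = -1*0 = 0)
V*(b(19, 7/16) + Q(q(-4))) = 309*(2*(7/16)*(7 + 2*19) + 0) = 309*(2*(7*(1/16))*(7 + 38) + 0) = 309*(2*(7/16)*45 + 0) = 309*(315/8 + 0) = 309*(315/8) = 97335/8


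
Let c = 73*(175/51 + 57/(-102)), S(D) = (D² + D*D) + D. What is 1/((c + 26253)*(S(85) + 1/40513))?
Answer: 2066163/794719200876460 ≈ 2.5999e-9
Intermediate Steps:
S(D) = D + 2*D² (S(D) = (D² + D²) + D = 2*D² + D = D + 2*D²)
c = 21389/102 (c = 73*(175*(1/51) + 57*(-1/102)) = 73*(175/51 - 19/34) = 73*(293/102) = 21389/102 ≈ 209.70)
1/((c + 26253)*(S(85) + 1/40513)) = 1/((21389/102 + 26253)*(85*(1 + 2*85) + 1/40513)) = 1/(2699195*(85*(1 + 170) + 1/40513)/102) = 1/(2699195*(85*171 + 1/40513)/102) = 1/(2699195*(14535 + 1/40513)/102) = 1/((2699195/102)*(588856456/40513)) = 1/(794719200876460/2066163) = 2066163/794719200876460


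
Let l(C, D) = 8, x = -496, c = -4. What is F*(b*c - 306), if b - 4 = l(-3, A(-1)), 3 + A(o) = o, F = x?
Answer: 175584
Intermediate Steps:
F = -496
A(o) = -3 + o
b = 12 (b = 4 + 8 = 12)
F*(b*c - 306) = -496*(12*(-4) - 306) = -496*(-48 - 306) = -496*(-354) = 175584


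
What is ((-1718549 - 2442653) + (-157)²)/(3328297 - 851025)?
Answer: -4136553/2477272 ≈ -1.6698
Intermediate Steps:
((-1718549 - 2442653) + (-157)²)/(3328297 - 851025) = (-4161202 + 24649)/2477272 = -4136553*1/2477272 = -4136553/2477272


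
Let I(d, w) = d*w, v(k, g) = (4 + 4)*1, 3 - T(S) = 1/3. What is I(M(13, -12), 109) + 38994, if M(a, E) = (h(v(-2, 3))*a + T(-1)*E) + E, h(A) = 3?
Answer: 38449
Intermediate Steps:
T(S) = 8/3 (T(S) = 3 - 1/3 = 3 - 1*⅓ = 3 - ⅓ = 8/3)
v(k, g) = 8 (v(k, g) = 8*1 = 8)
M(a, E) = 3*a + 11*E/3 (M(a, E) = (3*a + 8*E/3) + E = 3*a + 11*E/3)
I(M(13, -12), 109) + 38994 = (3*13 + (11/3)*(-12))*109 + 38994 = (39 - 44)*109 + 38994 = -5*109 + 38994 = -545 + 38994 = 38449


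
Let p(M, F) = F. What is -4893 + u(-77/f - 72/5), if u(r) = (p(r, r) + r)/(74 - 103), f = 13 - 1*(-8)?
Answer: -2127913/435 ≈ -4891.8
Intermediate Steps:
f = 21 (f = 13 + 8 = 21)
u(r) = -2*r/29 (u(r) = (r + r)/(74 - 103) = (2*r)/(-29) = (2*r)*(-1/29) = -2*r/29)
-4893 + u(-77/f - 72/5) = -4893 - 2*(-77/21 - 72/5)/29 = -4893 - 2*(-77*1/21 - 72*⅕)/29 = -4893 - 2*(-11/3 - 72/5)/29 = -4893 - 2/29*(-271/15) = -4893 + 542/435 = -2127913/435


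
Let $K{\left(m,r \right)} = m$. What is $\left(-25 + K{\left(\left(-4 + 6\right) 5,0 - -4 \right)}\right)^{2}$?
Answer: $225$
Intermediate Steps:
$\left(-25 + K{\left(\left(-4 + 6\right) 5,0 - -4 \right)}\right)^{2} = \left(-25 + \left(-4 + 6\right) 5\right)^{2} = \left(-25 + 2 \cdot 5\right)^{2} = \left(-25 + 10\right)^{2} = \left(-15\right)^{2} = 225$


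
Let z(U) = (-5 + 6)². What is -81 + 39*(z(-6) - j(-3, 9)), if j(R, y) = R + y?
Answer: -276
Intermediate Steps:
z(U) = 1 (z(U) = 1² = 1)
-81 + 39*(z(-6) - j(-3, 9)) = -81 + 39*(1 - (-3 + 9)) = -81 + 39*(1 - 1*6) = -81 + 39*(1 - 6) = -81 + 39*(-5) = -81 - 195 = -276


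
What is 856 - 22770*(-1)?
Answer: 23626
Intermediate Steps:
856 - 22770*(-1) = 856 - 990*(-23) = 856 + 22770 = 23626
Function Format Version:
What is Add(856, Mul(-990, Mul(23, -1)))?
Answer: 23626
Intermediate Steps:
Add(856, Mul(-990, Mul(23, -1))) = Add(856, Mul(-990, -23)) = Add(856, 22770) = 23626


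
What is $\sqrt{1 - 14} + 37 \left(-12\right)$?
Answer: $-444 + i \sqrt{13} \approx -444.0 + 3.6056 i$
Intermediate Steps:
$\sqrt{1 - 14} + 37 \left(-12\right) = \sqrt{-13} - 444 = i \sqrt{13} - 444 = -444 + i \sqrt{13}$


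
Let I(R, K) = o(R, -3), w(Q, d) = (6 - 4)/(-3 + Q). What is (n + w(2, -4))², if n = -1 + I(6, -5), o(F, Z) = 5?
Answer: 4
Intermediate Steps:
w(Q, d) = 2/(-3 + Q)
I(R, K) = 5
n = 4 (n = -1 + 5 = 4)
(n + w(2, -4))² = (4 + 2/(-3 + 2))² = (4 + 2/(-1))² = (4 + 2*(-1))² = (4 - 2)² = 2² = 4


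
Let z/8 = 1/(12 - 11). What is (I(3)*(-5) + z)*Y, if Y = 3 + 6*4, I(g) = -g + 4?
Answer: 81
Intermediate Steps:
I(g) = 4 - g
Y = 27 (Y = 3 + 24 = 27)
z = 8 (z = 8/(12 - 11) = 8/1 = 8*1 = 8)
(I(3)*(-5) + z)*Y = ((4 - 1*3)*(-5) + 8)*27 = ((4 - 3)*(-5) + 8)*27 = (1*(-5) + 8)*27 = (-5 + 8)*27 = 3*27 = 81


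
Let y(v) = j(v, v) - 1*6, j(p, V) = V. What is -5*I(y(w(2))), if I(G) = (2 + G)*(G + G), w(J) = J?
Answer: -80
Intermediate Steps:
y(v) = -6 + v (y(v) = v - 1*6 = v - 6 = -6 + v)
I(G) = 2*G*(2 + G) (I(G) = (2 + G)*(2*G) = 2*G*(2 + G))
-5*I(y(w(2))) = -10*(-6 + 2)*(2 + (-6 + 2)) = -10*(-4)*(2 - 4) = -10*(-4)*(-2) = -5*16 = -80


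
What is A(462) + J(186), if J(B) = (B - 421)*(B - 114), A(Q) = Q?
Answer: -16458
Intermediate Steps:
J(B) = (-421 + B)*(-114 + B)
A(462) + J(186) = 462 + (47994 + 186² - 535*186) = 462 + (47994 + 34596 - 99510) = 462 - 16920 = -16458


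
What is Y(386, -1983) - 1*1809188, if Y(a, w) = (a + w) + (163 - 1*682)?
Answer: -1811304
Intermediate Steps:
Y(a, w) = -519 + a + w (Y(a, w) = (a + w) + (163 - 682) = (a + w) - 519 = -519 + a + w)
Y(386, -1983) - 1*1809188 = (-519 + 386 - 1983) - 1*1809188 = -2116 - 1809188 = -1811304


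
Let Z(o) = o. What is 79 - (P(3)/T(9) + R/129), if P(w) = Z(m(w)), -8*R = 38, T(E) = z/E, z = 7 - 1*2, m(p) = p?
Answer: 189983/2580 ≈ 73.637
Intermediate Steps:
z = 5 (z = 7 - 2 = 5)
T(E) = 5/E
R = -19/4 (R = -⅛*38 = -19/4 ≈ -4.7500)
P(w) = w
79 - (P(3)/T(9) + R/129) = 79 - (3/((5/9)) - 19/4/129) = 79 - (3/((5*(⅑))) - 19/4*1/129) = 79 - (3/(5/9) - 19/516) = 79 - (3*(9/5) - 19/516) = 79 - (27/5 - 19/516) = 79 - 1*13837/2580 = 79 - 13837/2580 = 189983/2580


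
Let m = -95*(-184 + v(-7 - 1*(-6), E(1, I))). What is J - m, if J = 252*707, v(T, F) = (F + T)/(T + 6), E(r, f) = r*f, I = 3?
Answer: 160722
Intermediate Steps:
E(r, f) = f*r
v(T, F) = (F + T)/(6 + T)
J = 178164
m = 17442 (m = -95*(-184 + (3*1 + (-7 - 1*(-6)))/(6 + (-7 - 1*(-6)))) = -95*(-184 + (3 + (-7 + 6))/(6 + (-7 + 6))) = -95*(-184 + (3 - 1)/(6 - 1)) = -95*(-184 + 2/5) = -95*(-184 + (⅕)*2) = -95*(-184 + ⅖) = -95*(-918/5) = 17442)
J - m = 178164 - 1*17442 = 178164 - 17442 = 160722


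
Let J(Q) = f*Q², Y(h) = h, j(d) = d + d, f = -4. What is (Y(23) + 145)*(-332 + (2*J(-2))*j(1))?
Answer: -66528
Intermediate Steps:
j(d) = 2*d
J(Q) = -4*Q²
(Y(23) + 145)*(-332 + (2*J(-2))*j(1)) = (23 + 145)*(-332 + (2*(-4*(-2)²))*(2*1)) = 168*(-332 + (2*(-4*4))*2) = 168*(-332 + (2*(-16))*2) = 168*(-332 - 32*2) = 168*(-332 - 64) = 168*(-396) = -66528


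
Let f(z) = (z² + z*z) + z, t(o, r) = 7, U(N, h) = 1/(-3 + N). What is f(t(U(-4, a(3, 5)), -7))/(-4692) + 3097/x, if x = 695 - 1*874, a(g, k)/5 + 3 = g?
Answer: -4849973/279956 ≈ -17.324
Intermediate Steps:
a(g, k) = -15 + 5*g
f(z) = z + 2*z² (f(z) = (z² + z²) + z = 2*z² + z = z + 2*z²)
x = -179 (x = 695 - 874 = -179)
f(t(U(-4, a(3, 5)), -7))/(-4692) + 3097/x = (7*(1 + 2*7))/(-4692) + 3097/(-179) = (7*(1 + 14))*(-1/4692) + 3097*(-1/179) = (7*15)*(-1/4692) - 3097/179 = 105*(-1/4692) - 3097/179 = -35/1564 - 3097/179 = -4849973/279956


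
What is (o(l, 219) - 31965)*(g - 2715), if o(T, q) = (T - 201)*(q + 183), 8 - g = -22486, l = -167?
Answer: -3558261879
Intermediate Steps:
g = 22494 (g = 8 - 1*(-22486) = 8 + 22486 = 22494)
o(T, q) = (-201 + T)*(183 + q)
(o(l, 219) - 31965)*(g - 2715) = ((-36783 - 201*219 + 183*(-167) - 167*219) - 31965)*(22494 - 2715) = ((-36783 - 44019 - 30561 - 36573) - 31965)*19779 = (-147936 - 31965)*19779 = -179901*19779 = -3558261879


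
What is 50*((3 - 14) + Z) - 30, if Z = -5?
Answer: -830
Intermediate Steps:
50*((3 - 14) + Z) - 30 = 50*((3 - 14) - 5) - 30 = 50*(-11 - 5) - 30 = 50*(-16) - 30 = -800 - 30 = -830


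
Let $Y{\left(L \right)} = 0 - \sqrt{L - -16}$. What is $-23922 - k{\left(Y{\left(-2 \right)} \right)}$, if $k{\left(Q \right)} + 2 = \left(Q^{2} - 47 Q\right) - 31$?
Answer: $-23903 - 47 \sqrt{14} \approx -24079.0$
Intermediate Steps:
$Y{\left(L \right)} = - \sqrt{16 + L}$ ($Y{\left(L \right)} = 0 - \sqrt{L + 16} = 0 - \sqrt{16 + L} = - \sqrt{16 + L}$)
$k{\left(Q \right)} = -33 + Q^{2} - 47 Q$ ($k{\left(Q \right)} = -2 - \left(31 - Q^{2} + 47 Q\right) = -33 + Q^{2} - 47 Q$)
$-23922 - k{\left(Y{\left(-2 \right)} \right)} = -23922 - \left(-33 + \left(- \sqrt{16 - 2}\right)^{2} - 47 \left(- \sqrt{16 - 2}\right)\right) = -23922 - \left(-33 + \left(- \sqrt{14}\right)^{2} - 47 \left(- \sqrt{14}\right)\right) = -23922 - \left(-33 + 14 + 47 \sqrt{14}\right) = -23922 - \left(-19 + 47 \sqrt{14}\right) = -23922 + \left(19 - 47 \sqrt{14}\right) = -23903 - 47 \sqrt{14}$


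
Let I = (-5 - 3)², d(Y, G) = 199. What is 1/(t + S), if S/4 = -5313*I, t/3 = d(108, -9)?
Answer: -1/1359531 ≈ -7.3555e-7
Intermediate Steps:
t = 597 (t = 3*199 = 597)
I = 64 (I = (-8)² = 64)
S = -1360128 (S = 4*(-5313*64) = 4*(-340032) = -1360128)
1/(t + S) = 1/(597 - 1360128) = 1/(-1359531) = -1/1359531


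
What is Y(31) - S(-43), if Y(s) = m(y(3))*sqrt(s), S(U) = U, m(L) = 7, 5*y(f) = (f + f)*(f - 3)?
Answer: 43 + 7*sqrt(31) ≈ 81.974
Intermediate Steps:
y(f) = 2*f*(-3 + f)/5 (y(f) = ((f + f)*(f - 3))/5 = ((2*f)*(-3 + f))/5 = (2*f*(-3 + f))/5 = 2*f*(-3 + f)/5)
Y(s) = 7*sqrt(s)
Y(31) - S(-43) = 7*sqrt(31) - 1*(-43) = 7*sqrt(31) + 43 = 43 + 7*sqrt(31)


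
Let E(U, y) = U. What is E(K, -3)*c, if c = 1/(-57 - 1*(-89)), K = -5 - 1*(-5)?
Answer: 0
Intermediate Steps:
K = 0 (K = -5 + 5 = 0)
c = 1/32 (c = 1/(-57 + 89) = 1/32 ≈ 0.031250)
E(K, -3)*c = 0*(1/32) = 0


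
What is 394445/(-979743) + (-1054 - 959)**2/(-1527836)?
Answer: -4572731483587/1496886626148 ≈ -3.0548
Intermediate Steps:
394445/(-979743) + (-1054 - 959)**2/(-1527836) = 394445*(-1/979743) + (-2013)**2*(-1/1527836) = -394445/979743 + 4052169*(-1/1527836) = -394445/979743 - 4052169/1527836 = -4572731483587/1496886626148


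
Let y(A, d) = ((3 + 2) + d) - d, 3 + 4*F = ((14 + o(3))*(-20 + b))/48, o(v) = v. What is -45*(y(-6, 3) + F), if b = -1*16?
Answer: -765/16 ≈ -47.813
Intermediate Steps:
b = -16
F = -63/16 (F = -3/4 + (((14 + 3)*(-20 - 16))/48)/4 = -3/4 + ((17*(-36))*(1/48))/4 = -3/4 + (-612*1/48)/4 = -3/4 + (1/4)*(-51/4) = -3/4 - 51/16 = -63/16 ≈ -3.9375)
y(A, d) = 5 (y(A, d) = (5 + d) - d = 5)
-45*(y(-6, 3) + F) = -45*(5 - 63/16) = -45*17/16 = -765/16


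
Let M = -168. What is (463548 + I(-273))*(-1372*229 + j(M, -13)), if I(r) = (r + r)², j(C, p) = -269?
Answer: -239510576448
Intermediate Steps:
I(r) = 4*r² (I(r) = (2*r)² = 4*r²)
(463548 + I(-273))*(-1372*229 + j(M, -13)) = (463548 + 4*(-273)²)*(-1372*229 - 269) = (463548 + 4*74529)*(-314188 - 269) = (463548 + 298116)*(-314457) = 761664*(-314457) = -239510576448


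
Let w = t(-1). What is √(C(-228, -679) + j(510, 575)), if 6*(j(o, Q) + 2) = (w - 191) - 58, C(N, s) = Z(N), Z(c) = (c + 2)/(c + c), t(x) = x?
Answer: I*√62339/38 ≈ 6.5705*I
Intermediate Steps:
w = -1
Z(c) = (2 + c)/(2*c) (Z(c) = (2 + c)/((2*c)) = (2 + c)*(1/(2*c)) = (2 + c)/(2*c))
C(N, s) = (2 + N)/(2*N)
j(o, Q) = -131/3 (j(o, Q) = -2 + ((-1 - 191) - 58)/6 = -2 + (-192 - 58)/6 = -2 + (⅙)*(-250) = -2 - 125/3 = -131/3)
√(C(-228, -679) + j(510, 575)) = √((½)*(2 - 228)/(-228) - 131/3) = √((½)*(-1/228)*(-226) - 131/3) = √(113/228 - 131/3) = √(-3281/76) = I*√62339/38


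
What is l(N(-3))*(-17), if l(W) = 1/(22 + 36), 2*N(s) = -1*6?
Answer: -17/58 ≈ -0.29310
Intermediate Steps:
N(s) = -3 (N(s) = (-1*6)/2 = (½)*(-6) = -3)
l(W) = 1/58
l(N(-3))*(-17) = (1/58)*(-17) = -17/58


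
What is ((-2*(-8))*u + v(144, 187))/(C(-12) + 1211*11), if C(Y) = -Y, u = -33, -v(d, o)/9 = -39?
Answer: -177/13333 ≈ -0.013275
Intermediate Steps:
v(d, o) = 351 (v(d, o) = -9*(-39) = 351)
((-2*(-8))*u + v(144, 187))/(C(-12) + 1211*11) = (-2*(-8)*(-33) + 351)/(-1*(-12) + 1211*11) = (16*(-33) + 351)/(12 + 13321) = (-528 + 351)/13333 = -177*1/13333 = -177/13333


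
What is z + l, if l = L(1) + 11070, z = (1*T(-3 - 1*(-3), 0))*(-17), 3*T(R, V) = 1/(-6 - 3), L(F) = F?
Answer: 298934/27 ≈ 11072.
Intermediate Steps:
T(R, V) = -1/27 (T(R, V) = 1/(3*(-6 - 3)) = (⅓)/(-9) = (⅓)*(-⅑) = -1/27)
z = 17/27 (z = (1*(-1/27))*(-17) = -1/27*(-17) = 17/27 ≈ 0.62963)
l = 11071 (l = 1 + 11070 = 11071)
z + l = 17/27 + 11071 = 298934/27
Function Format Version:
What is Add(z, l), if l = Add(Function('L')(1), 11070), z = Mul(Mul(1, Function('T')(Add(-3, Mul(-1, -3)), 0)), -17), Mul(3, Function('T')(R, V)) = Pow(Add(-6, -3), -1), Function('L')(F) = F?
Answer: Rational(298934, 27) ≈ 11072.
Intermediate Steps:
Function('T')(R, V) = Rational(-1, 27) (Function('T')(R, V) = Mul(Rational(1, 3), Pow(Add(-6, -3), -1)) = Mul(Rational(1, 3), Pow(-9, -1)) = Mul(Rational(1, 3), Rational(-1, 9)) = Rational(-1, 27))
z = Rational(17, 27) (z = Mul(Mul(1, Rational(-1, 27)), -17) = Mul(Rational(-1, 27), -17) = Rational(17, 27) ≈ 0.62963)
l = 11071 (l = Add(1, 11070) = 11071)
Add(z, l) = Add(Rational(17, 27), 11071) = Rational(298934, 27)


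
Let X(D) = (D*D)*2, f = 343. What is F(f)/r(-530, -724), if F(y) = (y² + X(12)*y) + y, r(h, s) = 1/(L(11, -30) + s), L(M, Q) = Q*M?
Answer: -228481904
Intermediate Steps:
L(M, Q) = M*Q
X(D) = 2*D² (X(D) = D²*2 = 2*D²)
r(h, s) = 1/(-330 + s) (r(h, s) = 1/(11*(-30) + s) = 1/(-330 + s))
F(y) = y² + 289*y (F(y) = (y² + (2*12²)*y) + y = (y² + (2*144)*y) + y = (y² + 288*y) + y = y² + 289*y)
F(f)/r(-530, -724) = (343*(289 + 343))/(1/(-330 - 724)) = (343*632)/(1/(-1054)) = 216776/(-1/1054) = 216776*(-1054) = -228481904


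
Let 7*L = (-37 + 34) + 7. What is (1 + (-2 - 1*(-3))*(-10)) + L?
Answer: -59/7 ≈ -8.4286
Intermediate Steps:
L = 4/7 (L = ((-37 + 34) + 7)/7 = (-3 + 7)/7 = (⅐)*4 = 4/7 ≈ 0.57143)
(1 + (-2 - 1*(-3))*(-10)) + L = (1 + (-2 - 1*(-3))*(-10)) + 4/7 = (1 + (-2 + 3)*(-10)) + 4/7 = (1 + 1*(-10)) + 4/7 = (1 - 10) + 4/7 = -9 + 4/7 = -59/7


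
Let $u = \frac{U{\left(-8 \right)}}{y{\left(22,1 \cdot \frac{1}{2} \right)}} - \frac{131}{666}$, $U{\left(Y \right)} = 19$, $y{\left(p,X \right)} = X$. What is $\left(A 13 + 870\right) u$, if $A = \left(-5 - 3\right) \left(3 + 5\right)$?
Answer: $\frac{478363}{333} \approx 1436.5$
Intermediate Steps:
$A = -64$ ($A = \left(-8\right) 8 = -64$)
$u = \frac{25177}{666}$ ($u = \frac{19}{1 \cdot \frac{1}{2}} - \frac{131}{666} = 19 \frac{1}{\frac{1}{2}} - \frac{131}{666} = 19 \cdot 2 - \frac{131}{666} = 38 - \frac{131}{666} = \frac{25177}{666} \approx 37.803$)
$\left(A 13 + 870\right) u = \left(\left(-64\right) 13 + 870\right) \frac{25177}{666} = \left(-832 + 870\right) \frac{25177}{666} = 38 \cdot \frac{25177}{666} = \frac{478363}{333}$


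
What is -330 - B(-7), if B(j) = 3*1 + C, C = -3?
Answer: -330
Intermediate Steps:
B(j) = 0 (B(j) = 3*1 - 3 = 3 - 3 = 0)
-330 - B(-7) = -330 - 1*0 = -330 + 0 = -330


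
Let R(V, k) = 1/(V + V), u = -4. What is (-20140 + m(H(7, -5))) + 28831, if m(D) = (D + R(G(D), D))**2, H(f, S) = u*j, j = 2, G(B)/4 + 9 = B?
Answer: 161934657/18496 ≈ 8755.1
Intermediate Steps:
G(B) = -36 + 4*B
H(f, S) = -8 (H(f, S) = -4*2 = -8)
R(V, k) = 1/(2*V)
m(D) = (D + 1/(2*(-36 + 4*D)))**2
(-20140 + m(H(7, -5))) + 28831 = (-20140 + (-8 + 1/(2*(-36 + 4*(-8))))**2) + 28831 = (-20140 + (-8 + 1/(2*(-36 - 32)))**2) + 28831 = (-20140 + (-8 + (1/2)/(-68))**2) + 28831 = (-20140 + (-8 + (1/2)*(-1/68))**2) + 28831 = (-20140 + (-8 - 1/136)**2) + 28831 = (-20140 + (-1089/136)**2) + 28831 = (-20140 + 1185921/18496) + 28831 = -371323519/18496 + 28831 = 161934657/18496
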